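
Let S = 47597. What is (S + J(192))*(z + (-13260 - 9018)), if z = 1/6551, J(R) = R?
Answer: -6974478485653/6551 ≈ -1.0646e+9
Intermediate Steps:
z = 1/6551 ≈ 0.00015265
(S + J(192))*(z + (-13260 - 9018)) = (47597 + 192)*(1/6551 + (-13260 - 9018)) = 47789*(1/6551 - 22278) = 47789*(-145943177/6551) = -6974478485653/6551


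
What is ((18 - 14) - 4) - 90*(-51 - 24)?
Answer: 6750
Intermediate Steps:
((18 - 14) - 4) - 90*(-51 - 24) = (4 - 4) - 90*(-75) = 0 + 6750 = 6750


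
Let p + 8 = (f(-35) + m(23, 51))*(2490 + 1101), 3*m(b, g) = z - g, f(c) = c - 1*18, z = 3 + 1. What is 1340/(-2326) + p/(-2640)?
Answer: 28501537/307032 ≈ 92.829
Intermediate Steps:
z = 4
f(c) = -18 + c (f(c) = c - 18 = -18 + c)
m(b, g) = 4/3 - g/3 (m(b, g) = (4 - g)/3 = 4/3 - g/3)
p = -246590 (p = -8 + ((-18 - 35) + (4/3 - ⅓*51))*(2490 + 1101) = -8 + (-53 + (4/3 - 17))*3591 = -8 + (-53 - 47/3)*3591 = -8 - 206/3*3591 = -8 - 246582 = -246590)
1340/(-2326) + p/(-2640) = 1340/(-2326) - 246590/(-2640) = 1340*(-1/2326) - 246590*(-1/2640) = -670/1163 + 24659/264 = 28501537/307032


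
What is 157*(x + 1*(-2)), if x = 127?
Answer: 19625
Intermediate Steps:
157*(x + 1*(-2)) = 157*(127 + 1*(-2)) = 157*(127 - 2) = 157*125 = 19625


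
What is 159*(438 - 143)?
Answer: 46905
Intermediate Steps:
159*(438 - 143) = 159*295 = 46905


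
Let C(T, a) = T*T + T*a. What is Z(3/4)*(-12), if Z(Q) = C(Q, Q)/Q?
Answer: -18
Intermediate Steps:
C(T, a) = T² + T*a
Z(Q) = 2*Q (Z(Q) = (Q*(Q + Q))/Q = (Q*(2*Q))/Q = (2*Q²)/Q = 2*Q)
Z(3/4)*(-12) = (2*(3/4))*(-12) = (2*(3*(¼)))*(-12) = (2*(¾))*(-12) = (3/2)*(-12) = -18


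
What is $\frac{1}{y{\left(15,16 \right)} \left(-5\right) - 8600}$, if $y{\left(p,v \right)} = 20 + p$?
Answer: $- \frac{1}{8775} \approx -0.00011396$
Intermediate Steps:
$\frac{1}{y{\left(15,16 \right)} \left(-5\right) - 8600} = \frac{1}{\left(20 + 15\right) \left(-5\right) - 8600} = \frac{1}{35 \left(-5\right) - 8600} = \frac{1}{-175 - 8600} = \frac{1}{-8775} = - \frac{1}{8775}$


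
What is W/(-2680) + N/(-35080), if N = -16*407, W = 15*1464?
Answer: -2352827/293795 ≈ -8.0084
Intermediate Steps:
W = 21960
N = -6512
W/(-2680) + N/(-35080) = 21960/(-2680) - 6512/(-35080) = 21960*(-1/2680) - 6512*(-1/35080) = -549/67 + 814/4385 = -2352827/293795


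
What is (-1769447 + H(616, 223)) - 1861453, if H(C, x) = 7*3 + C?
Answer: -3630263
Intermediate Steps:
H(C, x) = 21 + C
(-1769447 + H(616, 223)) - 1861453 = (-1769447 + (21 + 616)) - 1861453 = (-1769447 + 637) - 1861453 = -1768810 - 1861453 = -3630263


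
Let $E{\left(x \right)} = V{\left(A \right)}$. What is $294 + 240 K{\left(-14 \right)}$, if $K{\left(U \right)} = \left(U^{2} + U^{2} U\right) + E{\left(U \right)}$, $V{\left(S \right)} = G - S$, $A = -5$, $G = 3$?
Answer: $-609306$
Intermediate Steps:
$V{\left(S \right)} = 3 - S$
$E{\left(x \right)} = 8$ ($E{\left(x \right)} = 3 - -5 = 3 + 5 = 8$)
$K{\left(U \right)} = 8 + U^{2} + U^{3}$ ($K{\left(U \right)} = \left(U^{2} + U^{2} U\right) + 8 = \left(U^{2} + U^{3}\right) + 8 = 8 + U^{2} + U^{3}$)
$294 + 240 K{\left(-14 \right)} = 294 + 240 \left(8 + \left(-14\right)^{2} + \left(-14\right)^{3}\right) = 294 + 240 \left(8 + 196 - 2744\right) = 294 + 240 \left(-2540\right) = 294 - 609600 = -609306$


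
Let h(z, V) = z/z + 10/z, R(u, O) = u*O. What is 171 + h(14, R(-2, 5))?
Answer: 1209/7 ≈ 172.71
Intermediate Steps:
R(u, O) = O*u
h(z, V) = 1 + 10/z
171 + h(14, R(-2, 5)) = 171 + (10 + 14)/14 = 171 + (1/14)*24 = 171 + 12/7 = 1209/7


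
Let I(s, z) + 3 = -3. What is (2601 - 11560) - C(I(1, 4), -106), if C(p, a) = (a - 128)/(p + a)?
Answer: -501821/56 ≈ -8961.1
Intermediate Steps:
I(s, z) = -6 (I(s, z) = -3 - 3 = -6)
C(p, a) = (-128 + a)/(a + p)
(2601 - 11560) - C(I(1, 4), -106) = (2601 - 11560) - (-128 - 106)/(-106 - 6) = -8959 - (-234)/(-112) = -8959 - (-1)*(-234)/112 = -8959 - 1*117/56 = -8959 - 117/56 = -501821/56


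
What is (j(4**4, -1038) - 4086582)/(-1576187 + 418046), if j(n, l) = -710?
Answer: 4087292/1158141 ≈ 3.5292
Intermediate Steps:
(j(4**4, -1038) - 4086582)/(-1576187 + 418046) = (-710 - 4086582)/(-1576187 + 418046) = -4087292/(-1158141) = -4087292*(-1/1158141) = 4087292/1158141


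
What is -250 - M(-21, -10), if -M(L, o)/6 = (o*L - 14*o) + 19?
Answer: 1964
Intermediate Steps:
M(L, o) = -114 + 84*o - 6*L*o (M(L, o) = -6*((o*L - 14*o) + 19) = -6*((L*o - 14*o) + 19) = -6*((-14*o + L*o) + 19) = -6*(19 - 14*o + L*o) = -114 + 84*o - 6*L*o)
-250 - M(-21, -10) = -250 - (-114 + 84*(-10) - 6*(-21)*(-10)) = -250 - (-114 - 840 - 1260) = -250 - 1*(-2214) = -250 + 2214 = 1964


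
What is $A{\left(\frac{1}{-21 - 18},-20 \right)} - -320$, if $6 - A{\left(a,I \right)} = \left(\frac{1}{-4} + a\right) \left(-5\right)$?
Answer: $\frac{50641}{156} \approx 324.62$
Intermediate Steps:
$A{\left(a,I \right)} = \frac{19}{4} + 5 a$ ($A{\left(a,I \right)} = 6 - \left(\frac{1}{-4} + a\right) \left(-5\right) = 6 - \left(- \frac{1}{4} + a\right) \left(-5\right) = 6 - \left(\frac{5}{4} - 5 a\right) = 6 + \left(- \frac{5}{4} + 5 a\right) = \frac{19}{4} + 5 a$)
$A{\left(\frac{1}{-21 - 18},-20 \right)} - -320 = \left(\frac{19}{4} + \frac{5}{-21 - 18}\right) - -320 = \left(\frac{19}{4} + \frac{5}{-39}\right) + 320 = \left(\frac{19}{4} + 5 \left(- \frac{1}{39}\right)\right) + 320 = \left(\frac{19}{4} - \frac{5}{39}\right) + 320 = \frac{721}{156} + 320 = \frac{50641}{156}$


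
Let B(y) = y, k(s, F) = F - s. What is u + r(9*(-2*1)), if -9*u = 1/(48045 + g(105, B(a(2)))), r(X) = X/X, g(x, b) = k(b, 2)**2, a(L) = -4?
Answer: 432728/432729 ≈ 1.0000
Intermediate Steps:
g(x, b) = (2 - b)**2
r(X) = 1
u = -1/432729 (u = -1/(9*(48045 + (-2 - 4)**2)) = -1/(9*(48045 + (-6)**2)) = -1/(9*(48045 + 36)) = -1/9/48081 = -1/9*1/48081 = -1/432729 ≈ -2.3109e-6)
u + r(9*(-2*1)) = -1/432729 + 1 = 432728/432729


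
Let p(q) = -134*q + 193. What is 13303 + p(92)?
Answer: 1168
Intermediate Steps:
p(q) = 193 - 134*q
13303 + p(92) = 13303 + (193 - 134*92) = 13303 + (193 - 12328) = 13303 - 12135 = 1168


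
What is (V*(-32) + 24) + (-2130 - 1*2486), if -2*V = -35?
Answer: -5152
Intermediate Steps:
V = 35/2 (V = -1/2*(-35) = 35/2 ≈ 17.500)
(V*(-32) + 24) + (-2130 - 1*2486) = ((35/2)*(-32) + 24) + (-2130 - 1*2486) = (-560 + 24) + (-2130 - 2486) = -536 - 4616 = -5152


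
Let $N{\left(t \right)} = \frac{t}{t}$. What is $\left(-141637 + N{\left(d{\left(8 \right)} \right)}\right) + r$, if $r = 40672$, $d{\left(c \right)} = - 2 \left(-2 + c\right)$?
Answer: $-100964$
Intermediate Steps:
$d{\left(c \right)} = 4 - 2 c$
$N{\left(t \right)} = 1$
$\left(-141637 + N{\left(d{\left(8 \right)} \right)}\right) + r = \left(-141637 + 1\right) + 40672 = -141636 + 40672 = -100964$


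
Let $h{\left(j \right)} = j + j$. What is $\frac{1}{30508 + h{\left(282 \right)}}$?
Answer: $\frac{1}{31072} \approx 3.2183 \cdot 10^{-5}$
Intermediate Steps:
$h{\left(j \right)} = 2 j$
$\frac{1}{30508 + h{\left(282 \right)}} = \frac{1}{30508 + 2 \cdot 282} = \frac{1}{30508 + 564} = \frac{1}{31072}$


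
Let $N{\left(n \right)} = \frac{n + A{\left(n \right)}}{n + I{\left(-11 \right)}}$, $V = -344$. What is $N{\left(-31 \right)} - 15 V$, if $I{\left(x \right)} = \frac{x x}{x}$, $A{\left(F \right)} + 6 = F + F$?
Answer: $\frac{72273}{14} \approx 5162.4$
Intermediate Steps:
$A{\left(F \right)} = -6 + 2 F$ ($A{\left(F \right)} = -6 + \left(F + F\right) = -6 + 2 F$)
$I{\left(x \right)} = x$ ($I{\left(x \right)} = \frac{x^{2}}{x} = x$)
$N{\left(n \right)} = \frac{-6 + 3 n}{-11 + n}$ ($N{\left(n \right)} = \frac{n + \left(-6 + 2 n\right)}{n - 11} = \frac{-6 + 3 n}{-11 + n}$)
$N{\left(-31 \right)} - 15 V = \frac{3 \left(-2 - 31\right)}{-11 - 31} - 15 \left(-344\right) = 3 \frac{1}{-42} \left(-33\right) - -5160 = 3 \left(- \frac{1}{42}\right) \left(-33\right) + 5160 = \frac{33}{14} + 5160 = \frac{72273}{14}$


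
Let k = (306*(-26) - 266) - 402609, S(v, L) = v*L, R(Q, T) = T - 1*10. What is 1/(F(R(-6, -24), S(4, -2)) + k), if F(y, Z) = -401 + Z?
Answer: -1/411240 ≈ -2.4317e-6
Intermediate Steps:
R(Q, T) = -10 + T (R(Q, T) = T - 10 = -10 + T)
S(v, L) = L*v
k = -410831 (k = (-7956 - 266) - 402609 = -8222 - 402609 = -410831)
1/(F(R(-6, -24), S(4, -2)) + k) = 1/((-401 - 2*4) - 410831) = 1/((-401 - 8) - 410831) = 1/(-409 - 410831) = 1/(-411240) = -1/411240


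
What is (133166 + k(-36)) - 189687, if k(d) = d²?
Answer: -55225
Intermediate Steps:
(133166 + k(-36)) - 189687 = (133166 + (-36)²) - 189687 = (133166 + 1296) - 189687 = 134462 - 189687 = -55225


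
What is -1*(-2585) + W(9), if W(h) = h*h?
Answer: 2666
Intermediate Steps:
W(h) = h²
-1*(-2585) + W(9) = -1*(-2585) + 9² = 2585 + 81 = 2666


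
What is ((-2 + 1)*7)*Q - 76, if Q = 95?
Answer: -741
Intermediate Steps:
((-2 + 1)*7)*Q - 76 = ((-2 + 1)*7)*95 - 76 = -1*7*95 - 76 = -7*95 - 76 = -665 - 76 = -741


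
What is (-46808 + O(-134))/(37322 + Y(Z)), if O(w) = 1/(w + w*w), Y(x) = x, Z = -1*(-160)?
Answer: -278070725/222668068 ≈ -1.2488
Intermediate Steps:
Z = 160
O(w) = 1/(w + w**2)
(-46808 + O(-134))/(37322 + Y(Z)) = (-46808 + 1/((-134)*(1 - 134)))/(37322 + 160) = (-46808 - 1/134/(-133))/37482 = (-46808 - 1/134*(-1/133))*(1/37482) = (-46808 + 1/17822)*(1/37482) = -834212175/17822*1/37482 = -278070725/222668068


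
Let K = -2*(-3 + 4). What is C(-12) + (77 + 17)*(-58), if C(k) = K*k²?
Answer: -5740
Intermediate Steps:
K = -2 (K = -2*1 = -2)
C(k) = -2*k²
C(-12) + (77 + 17)*(-58) = -2*(-12)² + (77 + 17)*(-58) = -2*144 + 94*(-58) = -288 - 5452 = -5740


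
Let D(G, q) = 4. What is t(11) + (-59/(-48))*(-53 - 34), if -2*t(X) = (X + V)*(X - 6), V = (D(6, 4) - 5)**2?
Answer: -2191/16 ≈ -136.94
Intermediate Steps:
V = 1 (V = (4 - 5)**2 = (-1)**2 = 1)
t(X) = -(1 + X)*(-6 + X)/2 (t(X) = -(X + 1)*(X - 6)/2 = -(1 + X)*(-6 + X)/2)
t(11) + (-59/(-48))*(-53 - 34) = (3 - 1/2*11**2 + (5/2)*11) + (-59/(-48))*(-53 - 34) = (3 - 1/2*121 + 55/2) - 59*(-1/48)*(-87) = (3 - 121/2 + 55/2) + (59/48)*(-87) = -30 - 1711/16 = -2191/16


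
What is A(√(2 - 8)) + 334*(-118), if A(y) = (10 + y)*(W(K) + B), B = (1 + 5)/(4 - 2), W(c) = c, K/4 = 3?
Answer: -39262 + 15*I*√6 ≈ -39262.0 + 36.742*I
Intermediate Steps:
K = 12 (K = 4*3 = 12)
B = 3 (B = 6/2 = 6*(½) = 3)
A(y) = 150 + 15*y (A(y) = (10 + y)*(12 + 3) = (10 + y)*15 = 150 + 15*y)
A(√(2 - 8)) + 334*(-118) = (150 + 15*√(2 - 8)) + 334*(-118) = (150 + 15*√(-6)) - 39412 = (150 + 15*(I*√6)) - 39412 = (150 + 15*I*√6) - 39412 = -39262 + 15*I*√6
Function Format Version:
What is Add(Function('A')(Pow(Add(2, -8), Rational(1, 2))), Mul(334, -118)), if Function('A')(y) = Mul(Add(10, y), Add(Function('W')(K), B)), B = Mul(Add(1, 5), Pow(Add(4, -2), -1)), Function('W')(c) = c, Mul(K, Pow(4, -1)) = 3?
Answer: Add(-39262, Mul(15, I, Pow(6, Rational(1, 2)))) ≈ Add(-39262., Mul(36.742, I))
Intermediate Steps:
K = 12 (K = Mul(4, 3) = 12)
B = 3 (B = Mul(6, Pow(2, -1)) = Mul(6, Rational(1, 2)) = 3)
Function('A')(y) = Add(150, Mul(15, y)) (Function('A')(y) = Mul(Add(10, y), Add(12, 3)) = Mul(Add(10, y), 15) = Add(150, Mul(15, y)))
Add(Function('A')(Pow(Add(2, -8), Rational(1, 2))), Mul(334, -118)) = Add(Add(150, Mul(15, Pow(Add(2, -8), Rational(1, 2)))), Mul(334, -118)) = Add(Add(150, Mul(15, Pow(-6, Rational(1, 2)))), -39412) = Add(Add(150, Mul(15, Mul(I, Pow(6, Rational(1, 2))))), -39412) = Add(Add(150, Mul(15, I, Pow(6, Rational(1, 2)))), -39412) = Add(-39262, Mul(15, I, Pow(6, Rational(1, 2))))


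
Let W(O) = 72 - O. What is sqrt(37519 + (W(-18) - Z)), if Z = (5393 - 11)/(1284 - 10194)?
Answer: sqrt(1023921470)/165 ≈ 193.93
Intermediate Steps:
Z = -299/495 (Z = 5382/(-8910) = 5382*(-1/8910) = -299/495 ≈ -0.60404)
sqrt(37519 + (W(-18) - Z)) = sqrt(37519 + ((72 - 1*(-18)) - 1*(-299/495))) = sqrt(37519 + ((72 + 18) + 299/495)) = sqrt(37519 + (90 + 299/495)) = sqrt(37519 + 44849/495) = sqrt(18616754/495) = sqrt(1023921470)/165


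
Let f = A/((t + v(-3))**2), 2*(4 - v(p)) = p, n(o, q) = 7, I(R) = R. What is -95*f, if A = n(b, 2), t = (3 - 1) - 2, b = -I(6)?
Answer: -2660/121 ≈ -21.983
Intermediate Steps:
b = -6 (b = -1*6 = -6)
t = 0 (t = 2 - 2 = 0)
v(p) = 4 - p/2
A = 7
f = 28/121 (f = 7/((0 + (4 - 1/2*(-3)))**2) = 7/((0 + (4 + 3/2))**2) = 7/((0 + 11/2)**2) = 7/((11/2)**2) = 7/(121/4) = 7*(4/121) = 28/121 ≈ 0.23141)
-95*f = -95*28/121 = -2660/121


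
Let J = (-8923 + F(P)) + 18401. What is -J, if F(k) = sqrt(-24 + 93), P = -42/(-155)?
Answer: -9478 - sqrt(69) ≈ -9486.3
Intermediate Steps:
P = 42/155 (P = -42*(-1/155) = 42/155 ≈ 0.27097)
F(k) = sqrt(69)
J = 9478 + sqrt(69) (J = (-8923 + sqrt(69)) + 18401 = 9478 + sqrt(69) ≈ 9486.3)
-J = -(9478 + sqrt(69)) = -9478 - sqrt(69)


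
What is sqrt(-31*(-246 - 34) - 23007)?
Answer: I*sqrt(14327) ≈ 119.7*I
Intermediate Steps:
sqrt(-31*(-246 - 34) - 23007) = sqrt(-31*(-280) - 23007) = sqrt(8680 - 23007) = sqrt(-14327) = I*sqrt(14327)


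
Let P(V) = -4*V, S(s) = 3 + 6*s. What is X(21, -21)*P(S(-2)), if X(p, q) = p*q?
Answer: -15876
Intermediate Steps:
X(21, -21)*P(S(-2)) = (21*(-21))*(-4*(3 + 6*(-2))) = -(-1764)*(3 - 12) = -(-1764)*(-9) = -441*36 = -15876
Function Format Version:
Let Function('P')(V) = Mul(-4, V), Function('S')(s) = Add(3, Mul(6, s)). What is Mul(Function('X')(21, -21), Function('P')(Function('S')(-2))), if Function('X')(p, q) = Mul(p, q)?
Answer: -15876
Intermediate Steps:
Mul(Function('X')(21, -21), Function('P')(Function('S')(-2))) = Mul(Mul(21, -21), Mul(-4, Add(3, Mul(6, -2)))) = Mul(-441, Mul(-4, Add(3, -12))) = Mul(-441, Mul(-4, -9)) = Mul(-441, 36) = -15876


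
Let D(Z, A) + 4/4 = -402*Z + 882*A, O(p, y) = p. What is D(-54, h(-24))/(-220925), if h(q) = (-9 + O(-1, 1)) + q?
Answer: 8281/220925 ≈ 0.037483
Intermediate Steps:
h(q) = -10 + q (h(q) = (-9 - 1) + q = -10 + q)
D(Z, A) = -1 - 402*Z + 882*A (D(Z, A) = -1 + (-402*Z + 882*A) = -1 - 402*Z + 882*A)
D(-54, h(-24))/(-220925) = (-1 - 402*(-54) + 882*(-10 - 24))/(-220925) = (-1 + 21708 + 882*(-34))*(-1/220925) = (-1 + 21708 - 29988)*(-1/220925) = -8281*(-1/220925) = 8281/220925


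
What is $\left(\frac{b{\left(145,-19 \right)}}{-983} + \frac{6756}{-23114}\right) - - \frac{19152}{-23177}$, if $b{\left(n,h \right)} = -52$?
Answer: $- \frac{5726720218}{5373531163} \approx -1.0657$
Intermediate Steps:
$\left(\frac{b{\left(145,-19 \right)}}{-983} + \frac{6756}{-23114}\right) - - \frac{19152}{-23177} = \left(- \frac{52}{-983} + \frac{6756}{-23114}\right) - - \frac{19152}{-23177} = \left(\left(-52\right) \left(- \frac{1}{983}\right) + 6756 \left(- \frac{1}{23114}\right)\right) - \left(-19152\right) \left(- \frac{1}{23177}\right) = \left(\frac{52}{983} - \frac{3378}{11557}\right) - \frac{2736}{3311} = - \frac{2719610}{11360531} - \frac{2736}{3311} = - \frac{5726720218}{5373531163}$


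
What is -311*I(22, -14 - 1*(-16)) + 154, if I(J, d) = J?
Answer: -6688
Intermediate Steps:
-311*I(22, -14 - 1*(-16)) + 154 = -311*22 + 154 = -6842 + 154 = -6688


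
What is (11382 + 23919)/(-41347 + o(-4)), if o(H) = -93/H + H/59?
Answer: -396716/464401 ≈ -0.85425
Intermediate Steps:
o(H) = -93/H + H/59 (o(H) = -93/H + H*(1/59) = -93/H + H/59)
(11382 + 23919)/(-41347 + o(-4)) = (11382 + 23919)/(-41347 + (-93/(-4) + (1/59)*(-4))) = 35301/(-41347 + (-93*(-1/4) - 4/59)) = 35301/(-41347 + (93/4 - 4/59)) = 35301/(-41347 + 5471/236) = 35301/(-9752421/236) = 35301*(-236/9752421) = -396716/464401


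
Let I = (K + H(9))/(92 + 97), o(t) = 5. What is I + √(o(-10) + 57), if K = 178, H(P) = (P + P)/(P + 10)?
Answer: 3400/3591 + √62 ≈ 8.8208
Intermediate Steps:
H(P) = 2*P/(10 + P) (H(P) = (2*P)/(10 + P) = 2*P/(10 + P))
I = 3400/3591 (I = (178 + 2*9/(10 + 9))/(92 + 97) = (178 + 2*9/19)/189 = (178 + 2*9*(1/19))*(1/189) = (178 + 18/19)*(1/189) = (3400/19)*(1/189) = 3400/3591 ≈ 0.94681)
I + √(o(-10) + 57) = 3400/3591 + √(5 + 57) = 3400/3591 + √62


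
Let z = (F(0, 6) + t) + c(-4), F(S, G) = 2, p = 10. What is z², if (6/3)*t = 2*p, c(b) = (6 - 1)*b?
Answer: 64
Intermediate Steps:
c(b) = 5*b
t = 10 (t = (2*10)/2 = (½)*20 = 10)
z = -8 (z = (2 + 10) + 5*(-4) = 12 - 20 = -8)
z² = (-8)² = 64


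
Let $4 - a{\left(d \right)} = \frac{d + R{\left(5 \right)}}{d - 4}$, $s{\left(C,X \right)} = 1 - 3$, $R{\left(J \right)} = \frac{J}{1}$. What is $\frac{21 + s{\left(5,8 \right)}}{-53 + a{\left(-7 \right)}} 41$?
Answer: $- \frac{8569}{541} \approx -15.839$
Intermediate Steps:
$R{\left(J \right)} = J$ ($R{\left(J \right)} = J 1 = J$)
$s{\left(C,X \right)} = -2$ ($s{\left(C,X \right)} = 1 - 3 = -2$)
$a{\left(d \right)} = 4 - \frac{5 + d}{-4 + d}$ ($a{\left(d \right)} = 4 - \frac{d + 5}{d - 4} = 4 - \frac{5 + d}{-4 + d}$)
$\frac{21 + s{\left(5,8 \right)}}{-53 + a{\left(-7 \right)}} 41 = \frac{21 - 2}{-53 + \frac{3 \left(-7 - 7\right)}{-4 - 7}} \cdot 41 = \frac{19}{-53 + 3 \frac{1}{-11} \left(-14\right)} 41 = \frac{19}{-53 + 3 \left(- \frac{1}{11}\right) \left(-14\right)} 41 = \frac{19}{-53 + \frac{42}{11}} \cdot 41 = \frac{19}{- \frac{541}{11}} \cdot 41 = 19 \left(- \frac{11}{541}\right) 41 = \left(- \frac{209}{541}\right) 41 = - \frac{8569}{541}$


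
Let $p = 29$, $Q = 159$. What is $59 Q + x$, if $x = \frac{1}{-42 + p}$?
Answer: $\frac{121952}{13} \approx 9380.9$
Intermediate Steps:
$x = - \frac{1}{13}$ ($x = \frac{1}{-42 + 29} = \frac{1}{-13} = - \frac{1}{13} \approx -0.076923$)
$59 Q + x = 59 \cdot 159 - \frac{1}{13} = 9381 - \frac{1}{13} = \frac{121952}{13}$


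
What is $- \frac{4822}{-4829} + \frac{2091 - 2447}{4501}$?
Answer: $\frac{19984698}{21735329} \approx 0.91946$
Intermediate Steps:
$- \frac{4822}{-4829} + \frac{2091 - 2447}{4501} = \left(-4822\right) \left(- \frac{1}{4829}\right) + \left(2091 - 2447\right) \frac{1}{4501} = \frac{4822}{4829} - \frac{356}{4501} = \frac{19984698}{21735329}$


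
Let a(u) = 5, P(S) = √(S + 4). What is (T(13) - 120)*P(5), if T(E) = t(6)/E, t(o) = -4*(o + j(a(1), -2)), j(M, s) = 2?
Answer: -4776/13 ≈ -367.38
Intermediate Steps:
P(S) = √(4 + S)
t(o) = -8 - 4*o (t(o) = -4*(o + 2) = -4*(2 + o) = -8 - 4*o)
T(E) = -32/E (T(E) = (-8 - 4*6)/E = (-8 - 24)/E = -32/E)
(T(13) - 120)*P(5) = (-32/13 - 120)*√(4 + 5) = (-32*1/13 - 120)*√9 = (-32/13 - 120)*3 = -1592/13*3 = -4776/13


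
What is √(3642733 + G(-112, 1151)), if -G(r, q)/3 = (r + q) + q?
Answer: √3636163 ≈ 1906.9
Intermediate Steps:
G(r, q) = -6*q - 3*r (G(r, q) = -3*((r + q) + q) = -3*((q + r) + q) = -3*(r + 2*q) = -6*q - 3*r)
√(3642733 + G(-112, 1151)) = √(3642733 + (-6*1151 - 3*(-112))) = √(3642733 + (-6906 + 336)) = √(3642733 - 6570) = √3636163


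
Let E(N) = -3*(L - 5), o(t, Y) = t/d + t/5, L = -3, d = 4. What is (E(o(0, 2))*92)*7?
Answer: 15456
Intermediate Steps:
o(t, Y) = 9*t/20 (o(t, Y) = t/4 + t/5 = 9*t/20)
E(N) = 24 (E(N) = -3*(-3 - 5) = -3*(-8) = 24)
(E(o(0, 2))*92)*7 = (24*92)*7 = 2208*7 = 15456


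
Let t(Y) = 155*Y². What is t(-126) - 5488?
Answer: 2455292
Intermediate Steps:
t(-126) - 5488 = 155*(-126)² - 5488 = 155*15876 - 5488 = 2460780 - 5488 = 2455292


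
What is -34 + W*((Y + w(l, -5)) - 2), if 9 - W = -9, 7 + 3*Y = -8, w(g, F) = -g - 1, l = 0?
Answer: -178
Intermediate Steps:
w(g, F) = -1 - g
Y = -5 (Y = -7/3 + (⅓)*(-8) = -7/3 - 8/3 = -5)
W = 18 (W = 9 - 1*(-9) = 9 + 9 = 18)
-34 + W*((Y + w(l, -5)) - 2) = -34 + 18*((-5 + (-1 - 1*0)) - 2) = -34 + 18*((-5 + (-1 + 0)) - 2) = -34 + 18*((-5 - 1) - 2) = -34 + 18*(-6 - 2) = -34 + 18*(-8) = -34 - 144 = -178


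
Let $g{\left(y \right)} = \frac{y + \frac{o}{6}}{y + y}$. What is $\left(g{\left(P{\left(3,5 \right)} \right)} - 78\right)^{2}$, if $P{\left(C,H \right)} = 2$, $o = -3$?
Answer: $\frac{385641}{64} \approx 6025.6$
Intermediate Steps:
$g{\left(y \right)} = \frac{- \frac{1}{2} + y}{2 y}$ ($g{\left(y \right)} = \frac{y - \frac{3}{6}}{y + y} = \frac{y - \frac{1}{2}}{2 y} = \left(y - \frac{1}{2}\right) \frac{1}{2 y} = \left(- \frac{1}{2} + y\right) \frac{1}{2 y} = \frac{- \frac{1}{2} + y}{2 y}$)
$\left(g{\left(P{\left(3,5 \right)} \right)} - 78\right)^{2} = \left(\frac{-1 + 2 \cdot 2}{4 \cdot 2} - 78\right)^{2} = \left(\frac{1}{4} \cdot \frac{1}{2} \left(-1 + 4\right) - 78\right)^{2} = \left(\frac{1}{4} \cdot \frac{1}{2} \cdot 3 - 78\right)^{2} = \left(\frac{3}{8} - 78\right)^{2} = \left(- \frac{621}{8}\right)^{2} = \frac{385641}{64}$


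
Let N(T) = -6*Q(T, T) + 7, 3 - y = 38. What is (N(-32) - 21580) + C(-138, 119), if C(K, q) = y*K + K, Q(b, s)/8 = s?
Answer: -15345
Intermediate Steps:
Q(b, s) = 8*s
y = -35 (y = 3 - 1*38 = 3 - 38 = -35)
N(T) = 7 - 48*T (N(T) = -48*T + 7 = 7 - 48*T)
C(K, q) = -34*K (C(K, q) = -35*K + K = -34*K)
(N(-32) - 21580) + C(-138, 119) = ((7 - 48*(-32)) - 21580) - 34*(-138) = ((7 + 1536) - 21580) + 4692 = (1543 - 21580) + 4692 = -20037 + 4692 = -15345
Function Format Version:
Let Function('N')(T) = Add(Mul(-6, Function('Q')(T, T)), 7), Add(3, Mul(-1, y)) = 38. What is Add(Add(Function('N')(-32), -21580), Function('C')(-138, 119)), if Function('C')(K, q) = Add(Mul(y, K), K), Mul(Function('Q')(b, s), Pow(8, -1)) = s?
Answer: -15345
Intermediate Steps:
Function('Q')(b, s) = Mul(8, s)
y = -35 (y = Add(3, Mul(-1, 38)) = Add(3, -38) = -35)
Function('N')(T) = Add(7, Mul(-48, T)) (Function('N')(T) = Add(Mul(-6, Mul(8, T)), 7) = Add(Mul(-48, T), 7) = Add(7, Mul(-48, T)))
Function('C')(K, q) = Mul(-34, K) (Function('C')(K, q) = Add(Mul(-35, K), K) = Mul(-34, K))
Add(Add(Function('N')(-32), -21580), Function('C')(-138, 119)) = Add(Add(Add(7, Mul(-48, -32)), -21580), Mul(-34, -138)) = Add(Add(Add(7, 1536), -21580), 4692) = Add(Add(1543, -21580), 4692) = Add(-20037, 4692) = -15345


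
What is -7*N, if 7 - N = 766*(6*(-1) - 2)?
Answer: -42945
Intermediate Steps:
N = 6135 (N = 7 - 766*(6*(-1) - 2) = 7 - 766*(-6 - 2) = 7 - 766*(-8) = 7 - 1*(-6128) = 7 + 6128 = 6135)
-7*N = -7*6135 = -42945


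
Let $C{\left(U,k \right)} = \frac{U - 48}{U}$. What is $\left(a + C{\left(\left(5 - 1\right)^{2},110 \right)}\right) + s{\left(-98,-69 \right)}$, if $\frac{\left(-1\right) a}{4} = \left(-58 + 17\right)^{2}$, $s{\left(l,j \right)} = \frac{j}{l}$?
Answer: $- \frac{659079}{98} \approx -6725.3$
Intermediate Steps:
$a = -6724$ ($a = - 4 \left(-58 + 17\right)^{2} = - 4 \left(-41\right)^{2} = \left(-4\right) 1681 = -6724$)
$C{\left(U,k \right)} = \frac{-48 + U}{U}$ ($C{\left(U,k \right)} = \frac{U - 48}{U} = \frac{-48 + U}{U}$)
$\left(a + C{\left(\left(5 - 1\right)^{2},110 \right)}\right) + s{\left(-98,-69 \right)} = \left(-6724 + \frac{-48 + \left(5 - 1\right)^{2}}{\left(5 - 1\right)^{2}}\right) - \frac{69}{-98} = \left(-6724 + \frac{-48 + 4^{2}}{4^{2}}\right) - - \frac{69}{98} = \left(-6724 + \frac{-48 + 16}{16}\right) + \frac{69}{98} = \left(-6724 + \frac{1}{16} \left(-32\right)\right) + \frac{69}{98} = \left(-6724 - 2\right) + \frac{69}{98} = -6726 + \frac{69}{98} = - \frac{659079}{98}$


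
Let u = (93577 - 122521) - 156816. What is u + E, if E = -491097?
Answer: -676857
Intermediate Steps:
u = -185760 (u = -28944 - 156816 = -185760)
u + E = -185760 - 491097 = -676857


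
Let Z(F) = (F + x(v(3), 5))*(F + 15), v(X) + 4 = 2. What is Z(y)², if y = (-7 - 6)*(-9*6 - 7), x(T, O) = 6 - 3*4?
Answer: 404363722816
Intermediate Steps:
v(X) = -2 (v(X) = -4 + 2 = -2)
x(T, O) = -6 (x(T, O) = 6 - 12 = -6)
y = 793 (y = -13*(-54 - 7) = -13*(-61) = 793)
Z(F) = (-6 + F)*(15 + F) (Z(F) = (F - 6)*(F + 15) = (-6 + F)*(15 + F))
Z(y)² = (-90 + 793² + 9*793)² = (-90 + 628849 + 7137)² = 635896² = 404363722816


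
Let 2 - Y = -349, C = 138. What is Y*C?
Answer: 48438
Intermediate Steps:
Y = 351 (Y = 2 - 1*(-349) = 2 + 349 = 351)
Y*C = 351*138 = 48438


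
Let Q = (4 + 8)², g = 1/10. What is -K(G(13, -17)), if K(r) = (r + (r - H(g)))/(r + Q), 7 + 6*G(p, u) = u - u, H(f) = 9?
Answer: 68/857 ≈ 0.079347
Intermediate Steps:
g = ⅒ ≈ 0.10000
Q = 144 (Q = 12² = 144)
G(p, u) = -7/6 (G(p, u) = -7/6 + (u - u)/6 = -7/6 + (⅙)*0 = -7/6 + 0 = -7/6)
K(r) = (-9 + 2*r)/(144 + r) (K(r) = (r + (r - 1*9))/(r + 144) = (r + (r - 9))/(144 + r) = (r + (-9 + r))/(144 + r) = (-9 + 2*r)/(144 + r))
-K(G(13, -17)) = -(-9 + 2*(-7/6))/(144 - 7/6) = -(-9 - 7/3)/857/6 = -6*(-34)/(857*3) = -1*(-68/857) = 68/857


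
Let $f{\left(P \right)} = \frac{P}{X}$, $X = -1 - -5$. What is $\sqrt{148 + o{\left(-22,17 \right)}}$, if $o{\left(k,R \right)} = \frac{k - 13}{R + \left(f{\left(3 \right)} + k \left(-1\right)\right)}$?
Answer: $\frac{4 \sqrt{232458}}{159} \approx 12.129$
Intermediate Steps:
$X = 4$ ($X = -1 + 5 = 4$)
$f{\left(P \right)} = \frac{P}{4}$
$o{\left(k,R \right)} = \frac{-13 + k}{\frac{3}{4} + R - k}$ ($o{\left(k,R \right)} = \frac{k - 13}{R + \left(\frac{1}{4} \cdot 3 + k \left(-1\right)\right)} = \frac{-13 + k}{R - \left(- \frac{3}{4} + k\right)} = \frac{-13 + k}{\frac{3}{4} + R - k}$)
$\sqrt{148 + o{\left(-22,17 \right)}} = \sqrt{148 + \frac{4 \left(-13 - 22\right)}{3 - -88 + 4 \cdot 17}} = \sqrt{148 + 4 \frac{1}{3 + 88 + 68} \left(-35\right)} = \sqrt{148 + 4 \cdot \frac{1}{159} \left(-35\right)} = \sqrt{148 - \frac{140}{159}} = \sqrt{\frac{23392}{159}} = \frac{4 \sqrt{232458}}{159}$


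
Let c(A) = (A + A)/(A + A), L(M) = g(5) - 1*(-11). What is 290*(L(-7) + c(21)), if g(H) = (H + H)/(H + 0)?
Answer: 4060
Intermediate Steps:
g(H) = 2 (g(H) = (2*H)/H = 2)
L(M) = 13 (L(M) = 2 - 1*(-11) = 2 + 11 = 13)
c(A) = 1 (c(A) = (2*A)/((2*A)) = (2*A)*(1/(2*A)) = 1)
290*(L(-7) + c(21)) = 290*(13 + 1) = 290*14 = 4060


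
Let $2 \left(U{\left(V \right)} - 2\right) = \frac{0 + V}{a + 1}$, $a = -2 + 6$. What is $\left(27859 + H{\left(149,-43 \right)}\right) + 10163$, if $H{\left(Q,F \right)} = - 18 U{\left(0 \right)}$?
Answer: $37986$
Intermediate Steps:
$a = 4$
$U{\left(V \right)} = 2 + \frac{V}{10}$ ($U{\left(V \right)} = 2 + \frac{\left(0 + V\right) \frac{1}{4 + 1}}{2} = 2 + \frac{V \frac{1}{5}}{2} = 2 + \frac{\frac{1}{5} V}{2} = 2 + \frac{V}{10}$)
$H{\left(Q,F \right)} = -36$ ($H{\left(Q,F \right)} = - 18 \left(2 + \frac{1}{10} \cdot 0\right) = - 18 \left(2 + 0\right) = \left(-18\right) 2 = -36$)
$\left(27859 + H{\left(149,-43 \right)}\right) + 10163 = \left(27859 - 36\right) + 10163 = 27823 + 10163 = 37986$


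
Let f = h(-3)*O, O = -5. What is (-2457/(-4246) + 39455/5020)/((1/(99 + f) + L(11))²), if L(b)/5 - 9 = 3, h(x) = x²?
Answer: 13111799103/5597341154713 ≈ 0.0023425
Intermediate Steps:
f = -45 (f = (-3)²*(-5) = 9*(-5) = -45)
L(b) = 60 (L(b) = 45 + 5*3 = 45 + 15 = 60)
(-2457/(-4246) + 39455/5020)/((1/(99 + f) + L(11))²) = (-2457/(-4246) + 39455/5020)/((1/(99 - 45) + 60)²) = (-2457*(-1/4246) + 39455*(1/5020))/((1/54 + 60)²) = (2457/4246 + 7891/1004)/((1/54 + 60)²) = 17986007/(2131492*((3241/54)²)) = 17986007/(2131492*(10504081/2916)) = (17986007/2131492)*(2916/10504081) = 13111799103/5597341154713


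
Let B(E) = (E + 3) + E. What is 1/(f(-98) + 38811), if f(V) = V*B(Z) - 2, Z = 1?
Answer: 1/38319 ≈ 2.6097e-5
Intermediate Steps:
B(E) = 3 + 2*E (B(E) = (3 + E) + E = 3 + 2*E)
f(V) = -2 + 5*V (f(V) = V*(3 + 2*1) - 2 = V*(3 + 2) - 2 = V*5 - 2 = 5*V - 2 = -2 + 5*V)
1/(f(-98) + 38811) = 1/((-2 + 5*(-98)) + 38811) = 1/((-2 - 490) + 38811) = 1/(-492 + 38811) = 1/38319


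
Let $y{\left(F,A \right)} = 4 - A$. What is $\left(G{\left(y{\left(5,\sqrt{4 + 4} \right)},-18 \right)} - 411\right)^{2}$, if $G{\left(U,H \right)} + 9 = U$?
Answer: $173064 + 1664 \sqrt{2} \approx 1.7542 \cdot 10^{5}$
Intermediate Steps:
$G{\left(U,H \right)} = -9 + U$
$\left(G{\left(y{\left(5,\sqrt{4 + 4} \right)},-18 \right)} - 411\right)^{2} = \left(\left(-9 + \left(4 - \sqrt{4 + 4}\right)\right) - 411\right)^{2} = \left(\left(-9 + \left(4 - \sqrt{8}\right)\right) - 411\right)^{2} = \left(\left(-9 + \left(4 - 2 \sqrt{2}\right)\right) - 411\right)^{2} = \left(\left(-5 - 2 \sqrt{2}\right) - 411\right)^{2} = \left(-416 - 2 \sqrt{2}\right)^{2}$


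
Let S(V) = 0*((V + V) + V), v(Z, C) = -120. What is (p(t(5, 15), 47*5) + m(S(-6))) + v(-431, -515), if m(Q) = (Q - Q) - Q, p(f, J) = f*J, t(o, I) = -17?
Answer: -4115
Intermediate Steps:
S(V) = 0 (S(V) = 0*(2*V + V) = 0*(3*V) = 0)
p(f, J) = J*f
m(Q) = -Q (m(Q) = 0 - Q = -Q)
(p(t(5, 15), 47*5) + m(S(-6))) + v(-431, -515) = ((47*5)*(-17) - 1*0) - 120 = (235*(-17) + 0) - 120 = (-3995 + 0) - 120 = -3995 - 120 = -4115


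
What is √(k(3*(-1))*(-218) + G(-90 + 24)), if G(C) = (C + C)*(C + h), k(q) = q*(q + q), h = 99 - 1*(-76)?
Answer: 2*I*√4578 ≈ 135.32*I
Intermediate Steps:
h = 175 (h = 99 + 76 = 175)
k(q) = 2*q² (k(q) = q*(2*q) = 2*q²)
G(C) = 2*C*(175 + C) (G(C) = (C + C)*(C + 175) = (2*C)*(175 + C) = 2*C*(175 + C))
√(k(3*(-1))*(-218) + G(-90 + 24)) = √((2*(3*(-1))²)*(-218) + 2*(-90 + 24)*(175 + (-90 + 24))) = √((2*(-3)²)*(-218) + 2*(-66)*(175 - 66)) = √((2*9)*(-218) + 2*(-66)*109) = √(18*(-218) - 14388) = √(-3924 - 14388) = √(-18312) = 2*I*√4578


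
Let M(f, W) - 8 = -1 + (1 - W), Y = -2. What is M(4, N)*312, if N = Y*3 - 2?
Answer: 4992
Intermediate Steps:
N = -8 (N = -2*3 - 2 = -6 - 2 = -8)
M(f, W) = 8 - W (M(f, W) = 8 + (-1 + (1 - W)) = 8 - W)
M(4, N)*312 = (8 - 1*(-8))*312 = (8 + 8)*312 = 16*312 = 4992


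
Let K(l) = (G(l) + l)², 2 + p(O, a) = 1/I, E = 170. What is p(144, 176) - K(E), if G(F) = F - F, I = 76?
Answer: -2196551/76 ≈ -28902.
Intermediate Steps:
p(O, a) = -151/76 (p(O, a) = -2 + 1/76 = -151/76)
G(F) = 0
K(l) = l² (K(l) = (0 + l)² = l²)
p(144, 176) - K(E) = -151/76 - 1*170² = -151/76 - 1*28900 = -151/76 - 28900 = -2196551/76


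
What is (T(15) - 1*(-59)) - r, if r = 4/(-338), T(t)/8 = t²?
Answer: 314173/169 ≈ 1859.0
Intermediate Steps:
T(t) = 8*t²
r = -2/169 (r = 4*(-1/338) = -2/169 ≈ -0.011834)
(T(15) - 1*(-59)) - r = (8*15² - 1*(-59)) - 1*(-2/169) = (8*225 + 59) + 2/169 = (1800 + 59) + 2/169 = 1859 + 2/169 = 314173/169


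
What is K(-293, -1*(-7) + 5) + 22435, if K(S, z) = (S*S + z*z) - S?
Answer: 108721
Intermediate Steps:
K(S, z) = S² + z² - S (K(S, z) = (S² + z²) - S = S² + z² - S)
K(-293, -1*(-7) + 5) + 22435 = ((-293)² + (-1*(-7) + 5)² - 1*(-293)) + 22435 = (85849 + (7 + 5)² + 293) + 22435 = (85849 + 12² + 293) + 22435 = (85849 + 144 + 293) + 22435 = 86286 + 22435 = 108721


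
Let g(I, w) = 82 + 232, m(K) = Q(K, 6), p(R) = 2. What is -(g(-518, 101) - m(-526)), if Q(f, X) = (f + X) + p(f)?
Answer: -832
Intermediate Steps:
Q(f, X) = 2 + X + f (Q(f, X) = (f + X) + 2 = (X + f) + 2 = 2 + X + f)
m(K) = 8 + K (m(K) = 2 + 6 + K = 8 + K)
g(I, w) = 314
-(g(-518, 101) - m(-526)) = -(314 - (8 - 526)) = -(314 - 1*(-518)) = -(314 + 518) = -1*832 = -832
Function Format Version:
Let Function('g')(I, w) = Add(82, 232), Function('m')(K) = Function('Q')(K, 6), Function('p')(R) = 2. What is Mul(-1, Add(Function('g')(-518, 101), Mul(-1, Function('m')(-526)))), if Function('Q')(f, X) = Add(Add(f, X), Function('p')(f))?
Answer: -832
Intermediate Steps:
Function('Q')(f, X) = Add(2, X, f) (Function('Q')(f, X) = Add(Add(f, X), 2) = Add(Add(X, f), 2) = Add(2, X, f))
Function('m')(K) = Add(8, K) (Function('m')(K) = Add(2, 6, K) = Add(8, K))
Function('g')(I, w) = 314
Mul(-1, Add(Function('g')(-518, 101), Mul(-1, Function('m')(-526)))) = Mul(-1, Add(314, Mul(-1, Add(8, -526)))) = Mul(-1, Add(314, Mul(-1, -518))) = Mul(-1, Add(314, 518)) = Mul(-1, 832) = -832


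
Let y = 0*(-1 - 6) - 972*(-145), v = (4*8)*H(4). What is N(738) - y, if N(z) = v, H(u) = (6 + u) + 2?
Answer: -140556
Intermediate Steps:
H(u) = 8 + u
v = 384 (v = (4*8)*(8 + 4) = 32*12 = 384)
N(z) = 384
y = 140940 (y = 0*(-7) + 140940 = 0 + 140940 = 140940)
N(738) - y = 384 - 1*140940 = 384 - 140940 = -140556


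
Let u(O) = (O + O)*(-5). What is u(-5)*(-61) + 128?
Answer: -2922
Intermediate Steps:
u(O) = -10*O (u(O) = (2*O)*(-5) = -10*O)
u(-5)*(-61) + 128 = -10*(-5)*(-61) + 128 = 50*(-61) + 128 = -3050 + 128 = -2922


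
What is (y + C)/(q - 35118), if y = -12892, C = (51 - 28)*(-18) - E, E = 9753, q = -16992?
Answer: 23059/52110 ≈ 0.44251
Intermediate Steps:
C = -10167 (C = (51 - 28)*(-18) - 1*9753 = 23*(-18) - 9753 = -414 - 9753 = -10167)
(y + C)/(q - 35118) = (-12892 - 10167)/(-16992 - 35118) = -23059/(-52110) = -23059*(-1/52110) = 23059/52110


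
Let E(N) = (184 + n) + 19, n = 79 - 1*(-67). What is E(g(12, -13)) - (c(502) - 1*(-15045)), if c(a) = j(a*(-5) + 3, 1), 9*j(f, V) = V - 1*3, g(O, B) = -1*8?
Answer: -132262/9 ≈ -14696.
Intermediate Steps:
g(O, B) = -8
n = 146 (n = 79 + 67 = 146)
E(N) = 349 (E(N) = (184 + 146) + 19 = 330 + 19 = 349)
j(f, V) = -⅓ + V/9 (j(f, V) = (V - 1*3)/9 = (V - 3)/9 = (-3 + V)/9 = -⅓ + V/9)
c(a) = -2/9 (c(a) = -⅓ + (⅑)*1 = -⅓ + ⅑ = -2/9)
E(g(12, -13)) - (c(502) - 1*(-15045)) = 349 - (-2/9 - 1*(-15045)) = 349 - (-2/9 + 15045) = 349 - 1*135403/9 = 349 - 135403/9 = -132262/9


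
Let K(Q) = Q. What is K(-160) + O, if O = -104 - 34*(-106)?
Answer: 3340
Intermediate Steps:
O = 3500 (O = -104 + 3604 = 3500)
K(-160) + O = -160 + 3500 = 3340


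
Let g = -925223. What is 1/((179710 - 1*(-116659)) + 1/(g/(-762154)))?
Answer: 925223/274208177441 ≈ 3.3742e-6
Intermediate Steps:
1/((179710 - 1*(-116659)) + 1/(g/(-762154))) = 1/((179710 - 1*(-116659)) + 1/(-925223/(-762154))) = 1/((179710 + 116659) + 1/(-925223*(-1/762154))) = 1/(296369 + 1/(925223/762154)) = 1/(296369 + 762154/925223) = 1/(274208177441/925223) = 925223/274208177441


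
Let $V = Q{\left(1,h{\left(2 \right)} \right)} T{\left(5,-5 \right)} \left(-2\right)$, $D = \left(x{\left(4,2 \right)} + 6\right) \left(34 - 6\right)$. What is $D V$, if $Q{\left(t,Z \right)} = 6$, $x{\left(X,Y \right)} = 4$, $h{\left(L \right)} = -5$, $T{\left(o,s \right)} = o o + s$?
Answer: $-67200$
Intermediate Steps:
$T{\left(o,s \right)} = s + o^{2}$ ($T{\left(o,s \right)} = o^{2} + s = s + o^{2}$)
$D = 280$ ($D = \left(4 + 6\right) \left(34 - 6\right) = 10 \cdot 28 = 280$)
$V = -240$ ($V = 6 \left(-5 + 5^{2}\right) \left(-2\right) = 6 \left(-5 + 25\right) \left(-2\right) = 6 \cdot 20 \left(-2\right) = 120 \left(-2\right) = -240$)
$D V = 280 \left(-240\right) = -67200$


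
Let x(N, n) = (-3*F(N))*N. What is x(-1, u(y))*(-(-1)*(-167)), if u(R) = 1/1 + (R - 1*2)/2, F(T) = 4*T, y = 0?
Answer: 2004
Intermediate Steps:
u(R) = R/2 (u(R) = 1*1 + (R - 2)*(½) = 1 + (-2 + R)*(½) = 1 + (-1 + R/2) = R/2)
x(N, n) = -12*N² (x(N, n) = (-12*N)*N = -12*N²)
x(-1, u(y))*(-(-1)*(-167)) = (-12*(-1)²)*(-(-1)*(-167)) = (-12*1)*(-1*167) = -12*(-167) = 2004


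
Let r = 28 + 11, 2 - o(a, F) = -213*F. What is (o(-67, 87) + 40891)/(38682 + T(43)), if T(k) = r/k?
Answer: 851744/554455 ≈ 1.5362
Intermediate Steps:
o(a, F) = 2 + 213*F (o(a, F) = 2 - (-213)*F = 2 + 213*F)
r = 39
T(k) = 39/k
(o(-67, 87) + 40891)/(38682 + T(43)) = ((2 + 213*87) + 40891)/(38682 + 39/43) = ((2 + 18531) + 40891)/(38682 + 39*(1/43)) = (18533 + 40891)/(38682 + 39/43) = 59424/(1663365/43) = 59424*(43/1663365) = 851744/554455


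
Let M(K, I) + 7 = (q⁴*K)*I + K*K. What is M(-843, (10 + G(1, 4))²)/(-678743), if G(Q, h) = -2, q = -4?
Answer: 13101070/678743 ≈ 19.302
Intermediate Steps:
M(K, I) = -7 + K² + 256*I*K (M(K, I) = -7 + (((-4)⁴*K)*I + K*K) = -7 + ((256*K)*I + K²) = -7 + (256*I*K + K²) = -7 + (K² + 256*I*K) = -7 + K² + 256*I*K)
M(-843, (10 + G(1, 4))²)/(-678743) = (-7 + (-843)² + 256*(10 - 2)²*(-843))/(-678743) = (-7 + 710649 + 256*8²*(-843))*(-1/678743) = (-7 + 710649 + 256*64*(-843))*(-1/678743) = (-7 + 710649 - 13811712)*(-1/678743) = -13101070*(-1/678743) = 13101070/678743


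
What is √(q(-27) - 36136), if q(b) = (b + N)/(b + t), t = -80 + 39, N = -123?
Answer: I*√41770666/34 ≈ 190.09*I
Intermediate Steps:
t = -41
q(b) = (-123 + b)/(-41 + b) (q(b) = (b - 123)/(b - 41) = (-123 + b)/(-41 + b))
√(q(-27) - 36136) = √((-123 - 27)/(-41 - 27) - 36136) = √(-150/(-68) - 36136) = √(-1/68*(-150) - 36136) = √(75/34 - 36136) = √(-1228549/34) = I*√41770666/34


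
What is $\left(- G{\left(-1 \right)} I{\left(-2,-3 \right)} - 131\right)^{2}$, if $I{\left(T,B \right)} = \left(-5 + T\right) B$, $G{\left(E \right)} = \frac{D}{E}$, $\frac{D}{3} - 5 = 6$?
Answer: $315844$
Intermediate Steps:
$D = 33$ ($D = 15 + 3 \cdot 6 = 15 + 18 = 33$)
$G{\left(E \right)} = \frac{33}{E}$
$I{\left(T,B \right)} = B \left(-5 + T\right)$
$\left(- G{\left(-1 \right)} I{\left(-2,-3 \right)} - 131\right)^{2} = \left(- \frac{33}{-1} \left(- 3 \left(-5 - 2\right)\right) - 131\right)^{2} = \left(- 33 \left(-1\right) \left(\left(-3\right) \left(-7\right)\right) - 131\right)^{2} = \left(- \left(-33\right) 21 - 131\right)^{2} = \left(\left(-1\right) \left(-693\right) - 131\right)^{2} = \left(693 - 131\right)^{2} = 562^{2} = 315844$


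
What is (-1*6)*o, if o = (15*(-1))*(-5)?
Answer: -450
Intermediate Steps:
o = 75 (o = -15*(-5) = 75)
(-1*6)*o = -1*6*75 = -6*75 = -450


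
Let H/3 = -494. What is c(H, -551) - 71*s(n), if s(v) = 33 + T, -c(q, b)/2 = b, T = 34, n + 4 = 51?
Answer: -3655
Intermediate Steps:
n = 47 (n = -4 + 51 = 47)
H = -1482 (H = 3*(-494) = -1482)
c(q, b) = -2*b
s(v) = 67 (s(v) = 33 + 34 = 67)
c(H, -551) - 71*s(n) = -2*(-551) - 71*67 = 1102 - 1*4757 = 1102 - 4757 = -3655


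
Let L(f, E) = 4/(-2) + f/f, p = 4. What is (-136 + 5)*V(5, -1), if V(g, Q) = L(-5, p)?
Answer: 131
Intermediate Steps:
L(f, E) = -1 (L(f, E) = 4*(-½) + 1 = -2 + 1 = -1)
V(g, Q) = -1
(-136 + 5)*V(5, -1) = (-136 + 5)*(-1) = -131*(-1) = 131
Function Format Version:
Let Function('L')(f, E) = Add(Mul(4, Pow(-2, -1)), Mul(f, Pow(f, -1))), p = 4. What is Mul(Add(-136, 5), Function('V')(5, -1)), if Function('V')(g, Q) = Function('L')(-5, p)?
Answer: 131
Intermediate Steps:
Function('L')(f, E) = -1 (Function('L')(f, E) = Add(Mul(4, Rational(-1, 2)), 1) = Add(-2, 1) = -1)
Function('V')(g, Q) = -1
Mul(Add(-136, 5), Function('V')(5, -1)) = Mul(Add(-136, 5), -1) = Mul(-131, -1) = 131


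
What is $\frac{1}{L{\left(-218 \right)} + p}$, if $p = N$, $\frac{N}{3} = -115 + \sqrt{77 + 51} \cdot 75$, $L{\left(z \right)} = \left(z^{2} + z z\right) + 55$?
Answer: $\frac{15793}{1495433094} - \frac{50 \sqrt{2}}{249238849} \approx 1.0277 \cdot 10^{-5}$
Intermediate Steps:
$L{\left(z \right)} = 55 + 2 z^{2}$ ($L{\left(z \right)} = \left(z^{2} + z^{2}\right) + 55 = 2 z^{2} + 55 = 55 + 2 z^{2}$)
$N = -345 + 1800 \sqrt{2}$ ($N = 3 \left(-115 + \sqrt{77 + 51} \cdot 75\right) = 3 \left(-115 + \sqrt{128} \cdot 75\right) = 3 \left(-115 + 8 \sqrt{2} \cdot 75\right) = 3 \left(-115 + 600 \sqrt{2}\right) = -345 + 1800 \sqrt{2} \approx 2200.6$)
$p = -345 + 1800 \sqrt{2} \approx 2200.6$
$\frac{1}{L{\left(-218 \right)} + p} = \frac{1}{\left(55 + 2 \left(-218\right)^{2}\right) - \left(345 - 1800 \sqrt{2}\right)} = \frac{1}{\left(55 + 2 \cdot 47524\right) - \left(345 - 1800 \sqrt{2}\right)} = \frac{1}{\left(55 + 95048\right) - \left(345 - 1800 \sqrt{2}\right)} = \frac{1}{95103 - \left(345 - 1800 \sqrt{2}\right)} = \frac{1}{94758 + 1800 \sqrt{2}}$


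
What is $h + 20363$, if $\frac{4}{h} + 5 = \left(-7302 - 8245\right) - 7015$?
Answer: $\frac{459531817}{22567} \approx 20363.0$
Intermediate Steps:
$h = - \frac{4}{22567}$ ($h = \frac{4}{-5 - 22562} = \frac{4}{-22567} = 4 \left(- \frac{1}{22567}\right) = - \frac{4}{22567} \approx -0.00017725$)
$h + 20363 = - \frac{4}{22567} + 20363 = \frac{459531817}{22567}$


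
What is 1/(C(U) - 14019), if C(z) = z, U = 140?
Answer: -1/13879 ≈ -7.2051e-5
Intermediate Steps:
1/(C(U) - 14019) = 1/(140 - 14019) = 1/(-13879) = -1/13879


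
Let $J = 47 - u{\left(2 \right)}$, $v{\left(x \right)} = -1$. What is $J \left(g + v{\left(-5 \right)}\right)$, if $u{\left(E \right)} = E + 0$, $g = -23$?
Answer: $-1080$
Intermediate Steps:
$u{\left(E \right)} = E$
$J = 45$ ($J = 47 - 2 = 45$)
$J \left(g + v{\left(-5 \right)}\right) = 45 \left(-23 - 1\right) = 45 \left(-24\right) = -1080$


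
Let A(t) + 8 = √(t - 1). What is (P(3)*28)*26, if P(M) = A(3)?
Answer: -5824 + 728*√2 ≈ -4794.5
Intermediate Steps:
A(t) = -8 + √(-1 + t) (A(t) = -8 + √(t - 1) = -8 + √(-1 + t))
P(M) = -8 + √2 (P(M) = -8 + √(-1 + 3) = -8 + √2)
(P(3)*28)*26 = ((-8 + √2)*28)*26 = (-224 + 28*√2)*26 = -5824 + 728*√2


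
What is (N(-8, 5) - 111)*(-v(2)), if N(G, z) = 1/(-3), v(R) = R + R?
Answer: 1336/3 ≈ 445.33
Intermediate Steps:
v(R) = 2*R
N(G, z) = -1/3
(N(-8, 5) - 111)*(-v(2)) = (-1/3 - 111)*(-2*2) = -(-334)*4/3 = -334/3*(-4) = 1336/3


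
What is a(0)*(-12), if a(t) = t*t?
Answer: 0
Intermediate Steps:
a(t) = t²
a(0)*(-12) = 0²*(-12) = 0*(-12) = 0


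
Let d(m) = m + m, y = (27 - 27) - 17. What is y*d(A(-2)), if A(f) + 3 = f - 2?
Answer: 238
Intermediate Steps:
A(f) = -5 + f (A(f) = -3 + (f - 2) = -3 + (-2 + f) = -5 + f)
y = -17 (y = 0 - 17 = -17)
d(m) = 2*m
y*d(A(-2)) = -34*(-5 - 2) = -34*(-7) = -17*(-14) = 238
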